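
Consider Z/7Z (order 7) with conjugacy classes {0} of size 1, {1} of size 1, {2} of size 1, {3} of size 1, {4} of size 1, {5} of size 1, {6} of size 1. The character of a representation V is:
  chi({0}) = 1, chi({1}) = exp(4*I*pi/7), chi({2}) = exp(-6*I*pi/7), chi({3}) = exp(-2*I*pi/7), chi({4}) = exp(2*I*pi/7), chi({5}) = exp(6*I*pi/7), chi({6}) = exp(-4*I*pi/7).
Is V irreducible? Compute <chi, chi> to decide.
Irreducible: <chi, chi> = 1.

Explanation: <chi, chi> = (1/|G|) sum_C |C| * |chi(C)|^2 = (1/7)[1*|1|^2 + 1*|exp(4*I*pi/7)|^2 + 1*|exp(-6*I*pi/7)|^2 + 1*|exp(-2*I*pi/7)|^2 + 1*|exp(2*I*pi/7)|^2 + 1*|exp(6*I*pi/7)|^2 + 1*|exp(-4*I*pi/7)|^2]
  = (1/7)[(1) + (1) + (1) + (1) + (1) + (1) + (1)] = 7/7 = 1.
(Exp terms are combined using exp(i*s)*conj(exp(i*t)) = exp(i*(s-t)), and sums of them are collapsed using the identity that for every m > 1 the m distinct m-th roots of unity sum to 0, e.g. 1 + exp(2*I*pi/3) + exp(-2*I*pi/3) = 0.)
A character is irreducible iff <chi, chi> = 1, so this representation is irreducible.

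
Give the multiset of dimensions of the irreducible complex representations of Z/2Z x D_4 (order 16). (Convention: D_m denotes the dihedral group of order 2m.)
Dimensions: 1, 1, 1, 1, 1, 1, 1, 1, 2, 2

Explanation: There are 10 irreducibles (= number of conjugacy classes). Their dimensions d_i satisfy sum d_i^2 = |G| = 16: 1 + 1 + 1 + 1 + 1 + 1 + 1 + 1 + 4 + 4 = 16. (For the product with Z/2Z: each of the 2 1-dim characters of Z/2Z tensors with each irrep of D_4, giving 2 copies of each D_4-dimension.)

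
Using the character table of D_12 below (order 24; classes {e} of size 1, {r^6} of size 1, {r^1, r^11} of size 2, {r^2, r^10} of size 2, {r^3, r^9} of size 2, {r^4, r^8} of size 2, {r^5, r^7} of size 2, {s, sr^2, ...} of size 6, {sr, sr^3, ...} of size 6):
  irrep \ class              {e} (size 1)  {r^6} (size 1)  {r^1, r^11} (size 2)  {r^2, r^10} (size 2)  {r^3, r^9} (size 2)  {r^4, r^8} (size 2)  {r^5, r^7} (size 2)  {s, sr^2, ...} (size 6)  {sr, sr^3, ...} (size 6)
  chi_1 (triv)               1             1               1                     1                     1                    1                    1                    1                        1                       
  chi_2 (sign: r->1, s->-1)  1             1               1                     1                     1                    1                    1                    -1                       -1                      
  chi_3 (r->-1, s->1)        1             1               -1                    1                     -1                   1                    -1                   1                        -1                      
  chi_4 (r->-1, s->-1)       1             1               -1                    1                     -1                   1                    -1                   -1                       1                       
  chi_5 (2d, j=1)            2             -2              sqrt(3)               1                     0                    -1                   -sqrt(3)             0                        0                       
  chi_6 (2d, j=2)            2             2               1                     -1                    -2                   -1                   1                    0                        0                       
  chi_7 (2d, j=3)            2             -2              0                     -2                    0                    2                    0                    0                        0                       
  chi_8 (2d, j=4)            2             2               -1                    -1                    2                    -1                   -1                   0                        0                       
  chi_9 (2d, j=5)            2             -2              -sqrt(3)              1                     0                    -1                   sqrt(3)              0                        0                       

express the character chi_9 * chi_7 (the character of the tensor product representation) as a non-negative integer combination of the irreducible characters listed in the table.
chi_9 tensor chi_7 = chi_6 + chi_8 (all other irreducibles have multiplicity 0).

Solution. The character of a tensor product is the pointwise product (chi_9 * chi_7)(C) = chi_9(C) * chi_7(C):
  {e}: (2)*(2), {r^6}: (-2)*(-2), {r^1, r^11}: (-sqrt(3))*(0), {r^2, r^10}: (1)*(-2), {r^3, r^9}: (0)*(0), {r^4, r^8}: (-1)*(2), {r^5, r^7}: (sqrt(3))*(0), {s, sr^2, ...}: (0)*(0), {sr, sr^3, ...}: (0)*(0)
so (chi_9 * chi_7) takes values
  {e} -> 4, {r^6} -> 4, {r^1, r^11} -> 0, {r^2, r^10} -> -2, {r^3, r^9} -> 0, {r^4, r^8} -> -2, {r^5, r^7} -> 0, {s, sr^2, ...} -> 0, {sr, sr^3, ...} -> 0.
Now take the inner product of this character with each irreducible chi from the table, <chi_9*chi_7, chi> = (1/24) sum_C |C| (chi_9*chi_7)(C) conj(chi(C)):
  <chi_9*chi_7, chi_1> = (1/24)[1*(4)*conj(1) + 1*(4)*conj(1) + 2*(0)*conj(1) + 2*(-2)*conj(1) + 2*(0)*conj(1) + 2*(-2)*conj(1) + 2*(0)*conj(1) + 6*(0)*conj(1) + 6*(0)*conj(1)]
      = (1/24)[(4) + (4) + (0) + (-4) + (0) + (-4) + (0) + (0) + (0)] = 0/24 = 0
  <chi_9*chi_7, chi_2> = (1/24)[1*(4)*conj(1) + 1*(4)*conj(1) + 2*(0)*conj(1) + 2*(-2)*conj(1) + 2*(0)*conj(1) + 2*(-2)*conj(1) + 2*(0)*conj(1) + 6*(0)*conj(-1) + 6*(0)*conj(-1)]
      = (1/24)[(4) + (4) + (0) + (-4) + (0) + (-4) + (0) + (0) + (0)] = 0/24 = 0
  <chi_9*chi_7, chi_3> = (1/24)[1*(4)*conj(1) + 1*(4)*conj(1) + 2*(0)*conj(-1) + 2*(-2)*conj(1) + 2*(0)*conj(-1) + 2*(-2)*conj(1) + 2*(0)*conj(-1) + 6*(0)*conj(1) + 6*(0)*conj(-1)]
      = (1/24)[(4) + (4) + (0) + (-4) + (0) + (-4) + (0) + (0) + (0)] = 0/24 = 0
  <chi_9*chi_7, chi_4> = (1/24)[1*(4)*conj(1) + 1*(4)*conj(1) + 2*(0)*conj(-1) + 2*(-2)*conj(1) + 2*(0)*conj(-1) + 2*(-2)*conj(1) + 2*(0)*conj(-1) + 6*(0)*conj(-1) + 6*(0)*conj(1)]
      = (1/24)[(4) + (4) + (0) + (-4) + (0) + (-4) + (0) + (0) + (0)] = 0/24 = 0
  <chi_9*chi_7, chi_5> = (1/24)[1*(4)*conj(2) + 1*(4)*conj(-2) + 2*(0)*conj(sqrt(3)) + 2*(-2)*conj(1) + 2*(0)*conj(0) + 2*(-2)*conj(-1) + 2*(0)*conj(-sqrt(3)) + 6*(0)*conj(0) + 6*(0)*conj(0)]
      = (1/24)[(8) + (-8) + (0) + (-4) + (0) + (4) + (0) + (0) + (0)] = 0/24 = 0
  <chi_9*chi_7, chi_6> = (1/24)[1*(4)*conj(2) + 1*(4)*conj(2) + 2*(0)*conj(1) + 2*(-2)*conj(-1) + 2*(0)*conj(-2) + 2*(-2)*conj(-1) + 2*(0)*conj(1) + 6*(0)*conj(0) + 6*(0)*conj(0)]
      = (1/24)[(8) + (8) + (0) + (4) + (0) + (4) + (0) + (0) + (0)] = 24/24 = 1
  <chi_9*chi_7, chi_7> = (1/24)[1*(4)*conj(2) + 1*(4)*conj(-2) + 2*(0)*conj(0) + 2*(-2)*conj(-2) + 2*(0)*conj(0) + 2*(-2)*conj(2) + 2*(0)*conj(0) + 6*(0)*conj(0) + 6*(0)*conj(0)]
      = (1/24)[(8) + (-8) + (0) + (8) + (0) + (-8) + (0) + (0) + (0)] = 0/24 = 0
  <chi_9*chi_7, chi_8> = (1/24)[1*(4)*conj(2) + 1*(4)*conj(2) + 2*(0)*conj(-1) + 2*(-2)*conj(-1) + 2*(0)*conj(2) + 2*(-2)*conj(-1) + 2*(0)*conj(-1) + 6*(0)*conj(0) + 6*(0)*conj(0)]
      = (1/24)[(8) + (8) + (0) + (4) + (0) + (4) + (0) + (0) + (0)] = 24/24 = 1
  <chi_9*chi_7, chi_9> = (1/24)[1*(4)*conj(2) + 1*(4)*conj(-2) + 2*(0)*conj(-sqrt(3)) + 2*(-2)*conj(1) + 2*(0)*conj(0) + 2*(-2)*conj(-1) + 2*(0)*conj(sqrt(3)) + 6*(0)*conj(0) + 6*(0)*conj(0)]
      = (1/24)[(8) + (-8) + (0) + (-4) + (0) + (4) + (0) + (0) + (0)] = 0/24 = 0
Hence the multiplicities are chi_6: 1, chi_8: 1. Dimension check: dim(chi_9)*dim(chi_7) = 2*2 = 4 and sum (mult * dim) = 1*2 + 1*2 = 4.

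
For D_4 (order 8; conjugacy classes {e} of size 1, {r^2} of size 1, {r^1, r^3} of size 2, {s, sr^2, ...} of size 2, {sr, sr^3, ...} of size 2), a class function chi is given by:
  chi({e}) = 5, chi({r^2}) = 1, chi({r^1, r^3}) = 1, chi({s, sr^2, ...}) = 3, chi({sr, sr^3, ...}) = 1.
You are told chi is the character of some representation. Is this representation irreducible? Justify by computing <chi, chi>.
Not irreducible (reducible): <chi, chi> = 6 > 1.

Reasoning: <chi, chi> = (1/|G|) sum_C |C| * |chi(C)|^2 = (1/8)[1*|5|^2 + 1*|1|^2 + 2*|1|^2 + 2*|3|^2 + 2*|1|^2]
  = (1/8)[(25) + (1) + (2) + (18) + (2)] = 48/8 = 6.
A character is irreducible iff <chi, chi> = 1, so this representation is reducible.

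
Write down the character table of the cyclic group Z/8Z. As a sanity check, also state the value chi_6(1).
Character table of Z/8Z (irreps indexed chi_0,...,chi_7 with chi_k(m) = zeta_8^(k*m), zeta_8 = exp(2*pi*i/8)):
  irrep \ class  {0} (size 1)  {1} (size 1)    {2} (size 1)  {3} (size 1)    {4} (size 1)  {5} (size 1)    {6} (size 1)  {7} (size 1)  
  chi_0          1             1               1             1               1             1               1             1             
  chi_1          1             exp(I*pi/4)     I             exp(3*I*pi/4)   -1            exp(-3*I*pi/4)  -I            exp(-I*pi/4)  
  chi_2          1             I               -1            -I              1             I               -1            -I            
  chi_3          1             exp(3*I*pi/4)   -I            exp(I*pi/4)     -1            exp(-I*pi/4)    I             exp(-3*I*pi/4)
  chi_4          1             -1              1             -1              1             -1              1             -1            
  chi_5          1             exp(-3*I*pi/4)  I             exp(-I*pi/4)    -1            exp(I*pi/4)     -I            exp(3*I*pi/4) 
  chi_6          1             -I              -1            I               1             -I              -1            I             
  chi_7          1             exp(-I*pi/4)    -I            exp(-3*I*pi/4)  -1            exp(3*I*pi/4)   I             exp(I*pi/4)   

Spot check: chi_6(1) = zeta_8^(6*1) = zeta_8^6 = -I.

Explanation: Z/8Z is abelian, so all 8 irreducible complex representations are 1-dimensional. They are given by chi_k(m) = zeta_8^(k*m) for k = 0,...,7. Row orthogonality: sum_m chi_k(m) conj(chi_l(m)) = 8 * [k = l].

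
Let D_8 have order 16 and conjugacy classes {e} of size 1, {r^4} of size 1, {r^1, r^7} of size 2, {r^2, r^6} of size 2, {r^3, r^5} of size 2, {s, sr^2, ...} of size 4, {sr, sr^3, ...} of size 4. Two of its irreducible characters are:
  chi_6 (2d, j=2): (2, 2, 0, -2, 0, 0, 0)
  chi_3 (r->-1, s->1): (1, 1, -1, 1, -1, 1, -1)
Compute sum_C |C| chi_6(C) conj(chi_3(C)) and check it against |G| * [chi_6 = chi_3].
Sum = 0; so <chi_6, chi_3> = 0 (distinct irreducibles are orthogonal).

Explanation: Compute term by term over conjugacy classes (|C| * chi_6(C) * conj(chi_3(C))):
  1*(2)*conj(1) + 1*(2)*conj(1) + 2*(0)*conj(-1) + 2*(-2)*conj(1) + 2*(0)*conj(-1) + 4*(0)*conj(1) + 4*(0)*conj(-1)
  = (2) + (2) + (0) + (-4) + (0) + (0) + (0)
  = 0.
Dividing by |G| = 16 gives 0/16 = 0, matching the row-orthogonality relation <chi_6, chi_3> = [chi_6 = chi_3].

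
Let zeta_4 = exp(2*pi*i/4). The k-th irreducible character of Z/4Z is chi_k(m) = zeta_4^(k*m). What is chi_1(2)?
chi_1(2) = zeta_4^2 = -1

Reasoning: chi_1(2) = zeta_4^(1*2) = zeta_4^2. Since zeta_4^4 = 1, this equals zeta_4^2 = exp(2*pi*i*2/4) = -1.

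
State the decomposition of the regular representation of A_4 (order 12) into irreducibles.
Each irreducible V_i of dimension d_i appears with multiplicity d_i, i.e. rho_reg = (direct sum over all irreducibles V_i) d_i V_i. The irreducible dimensions for A_4 are 1, 1, 1, 3: 3 irreducibles of dimension 1, each with multiplicity 1; 1 irreducible of dimension 3, with multiplicity 3. Total dimension 3*1*1 + 1*3*3 = 12 = |G|.

Argument: General theorem: in the regular representation of a finite group G, each irreducible appears with multiplicity equal to its dimension. Check: dim(rho_reg) = sum d_i^2 = 1 + 1 + 1 + 9 = 12 = |G|.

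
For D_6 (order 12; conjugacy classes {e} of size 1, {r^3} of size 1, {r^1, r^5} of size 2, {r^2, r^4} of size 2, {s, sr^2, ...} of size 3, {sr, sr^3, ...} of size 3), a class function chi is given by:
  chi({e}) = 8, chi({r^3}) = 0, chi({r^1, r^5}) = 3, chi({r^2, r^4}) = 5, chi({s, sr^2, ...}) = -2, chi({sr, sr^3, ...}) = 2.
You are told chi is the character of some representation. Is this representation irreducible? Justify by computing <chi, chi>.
Not irreducible (reducible): <chi, chi> = 13 > 1.

Working: <chi, chi> = (1/|G|) sum_C |C| * |chi(C)|^2 = (1/12)[1*|8|^2 + 1*|0|^2 + 2*|3|^2 + 2*|5|^2 + 3*|-2|^2 + 3*|2|^2]
  = (1/12)[(64) + (0) + (18) + (50) + (12) + (12)] = 156/12 = 13.
A character is irreducible iff <chi, chi> = 1, so this representation is reducible.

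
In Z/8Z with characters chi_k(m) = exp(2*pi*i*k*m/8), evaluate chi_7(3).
chi_7(3) = zeta_8^21 = exp(-3*I*pi/4)

Proof sketch: chi_7(3) = zeta_8^(7*3) = zeta_8^21. Since zeta_8^8 = 1, this equals zeta_8^5 = exp(2*pi*i*5/8) = exp(-3*I*pi/4).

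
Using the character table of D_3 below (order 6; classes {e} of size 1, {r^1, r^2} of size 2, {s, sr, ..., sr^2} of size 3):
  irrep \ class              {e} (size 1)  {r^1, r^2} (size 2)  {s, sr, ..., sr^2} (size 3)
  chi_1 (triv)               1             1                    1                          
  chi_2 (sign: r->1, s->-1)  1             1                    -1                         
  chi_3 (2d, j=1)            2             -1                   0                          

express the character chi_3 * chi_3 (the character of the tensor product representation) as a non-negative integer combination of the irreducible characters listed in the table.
chi_3 tensor chi_3 = chi_1 + chi_2 + chi_3 (all other irreducibles have multiplicity 0).

Details: The character of a tensor product is the pointwise product (chi_3 * chi_3)(C) = chi_3(C) * chi_3(C):
  {e}: (2)*(2), {r^1, r^2}: (-1)*(-1), {s, sr, ..., sr^2}: (0)*(0)
so (chi_3 * chi_3) takes values
  {e} -> 4, {r^1, r^2} -> 1, {s, sr, ..., sr^2} -> 0.
Now take the inner product of this character with each irreducible chi from the table, <chi_3*chi_3, chi> = (1/6) sum_C |C| (chi_3*chi_3)(C) conj(chi(C)):
  <chi_3*chi_3, chi_1> = (1/6)[1*(4)*conj(1) + 2*(1)*conj(1) + 3*(0)*conj(1)]
      = (1/6)[(4) + (2) + (0)] = 6/6 = 1
  <chi_3*chi_3, chi_2> = (1/6)[1*(4)*conj(1) + 2*(1)*conj(1) + 3*(0)*conj(-1)]
      = (1/6)[(4) + (2) + (0)] = 6/6 = 1
  <chi_3*chi_3, chi_3> = (1/6)[1*(4)*conj(2) + 2*(1)*conj(-1) + 3*(0)*conj(0)]
      = (1/6)[(8) + (-2) + (0)] = 6/6 = 1
Hence the multiplicities are chi_1: 1, chi_2: 1, chi_3: 1. Dimension check: dim(chi_3)*dim(chi_3) = 2*2 = 4 and sum (mult * dim) = 1*1 + 1*1 + 1*2 = 4.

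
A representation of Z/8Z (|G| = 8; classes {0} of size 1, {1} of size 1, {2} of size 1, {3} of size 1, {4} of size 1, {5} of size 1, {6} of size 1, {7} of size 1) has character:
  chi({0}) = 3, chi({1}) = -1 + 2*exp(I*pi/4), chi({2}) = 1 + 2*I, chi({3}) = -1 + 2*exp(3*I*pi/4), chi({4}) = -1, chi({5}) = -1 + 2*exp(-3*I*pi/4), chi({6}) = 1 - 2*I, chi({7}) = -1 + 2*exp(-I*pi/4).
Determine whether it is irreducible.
Not irreducible (reducible): <chi, chi> = 5 > 1.

Reasoning: <chi, chi> = (1/|G|) sum_C |C| * |chi(C)|^2 = (1/8)[1*|3|^2 + 1*|-1 + 2*exp(I*pi/4)|^2 + 1*|1 + 2*I|^2 + 1*|-1 + 2*exp(3*I*pi/4)|^2 + 1*|-1|^2 + 1*|-1 + 2*exp(-3*I*pi/4)|^2 + 1*|1 - 2*I|^2 + 1*|-1 + 2*exp(-I*pi/4)|^2]
  = (1/8)[(9) + (5 - 2*exp(I*pi/4) - 2*exp(-I*pi/4)) + (5) + (5 - 2*exp(3*I*pi/4) - 2*exp(-3*I*pi/4)) + (1) + (5 - 2*exp(3*I*pi/4) - 2*exp(-3*I*pi/4)) + (5) + (5 - 2*exp(I*pi/4) - 2*exp(-I*pi/4))] = 40/8 = 5.
(Exp terms are combined using exp(i*s)*conj(exp(i*t)) = exp(i*(s-t)), and sums of them are collapsed using the identity that for every m > 1 the m distinct m-th roots of unity sum to 0, e.g. 1 + exp(2*I*pi/3) + exp(-2*I*pi/3) = 0.)
A character is irreducible iff <chi, chi> = 1, so this representation is reducible.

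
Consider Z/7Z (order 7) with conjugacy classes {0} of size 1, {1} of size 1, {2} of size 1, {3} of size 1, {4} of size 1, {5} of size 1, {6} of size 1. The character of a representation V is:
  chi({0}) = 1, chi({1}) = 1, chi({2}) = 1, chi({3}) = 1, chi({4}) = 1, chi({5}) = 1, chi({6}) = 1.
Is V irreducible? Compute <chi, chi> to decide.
Irreducible: <chi, chi> = 1.

Justification: <chi, chi> = (1/|G|) sum_C |C| * |chi(C)|^2 = (1/7)[1*|1|^2 + 1*|1|^2 + 1*|1|^2 + 1*|1|^2 + 1*|1|^2 + 1*|1|^2 + 1*|1|^2]
  = (1/7)[(1) + (1) + (1) + (1) + (1) + (1) + (1)] = 7/7 = 1.
(Exp terms are combined using exp(i*s)*conj(exp(i*t)) = exp(i*(s-t)), and sums of them are collapsed using the identity that for every m > 1 the m distinct m-th roots of unity sum to 0, e.g. 1 + exp(2*I*pi/3) + exp(-2*I*pi/3) = 0.)
A character is irreducible iff <chi, chi> = 1, so this representation is irreducible.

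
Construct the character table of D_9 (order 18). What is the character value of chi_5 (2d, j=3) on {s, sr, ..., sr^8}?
Conjugacy classes: {e} of size 1, {r^1, r^8} of size 2, {r^2, r^7} of size 2, {r^3, r^6} of size 2, {r^4, r^5} of size 2, {s, sr, ..., sr^8} of size 9.
Character table:
  irrep \ class              {e} (size 1)  {r^1, r^8} (size 2)  {r^2, r^7} (size 2)  {r^3, r^6} (size 2)  {r^4, r^5} (size 2)  {s, sr, ..., sr^8} (size 9)
  chi_1 (triv)               1             1                    1                    1                    1                    1                          
  chi_2 (sign: r->1, s->-1)  1             1                    1                    1                    1                    -1                         
  chi_3 (2d, j=1)            2             2*cos(2*pi/9)        2*cos(4*pi/9)        -1                   -2*cos(pi/9)         0                          
  chi_4 (2d, j=2)            2             2*cos(4*pi/9)        -2*cos(pi/9)         -1                   2*cos(2*pi/9)        0                          
  chi_5 (2d, j=3)            2             -1                   -1                   2                    -1                   0                          
  chi_6 (2d, j=4)            2             -2*cos(pi/9)         2*cos(2*pi/9)        -1                   2*cos(4*pi/9)        0                          

Spot check: chi_5 (2d, j=3) on {s, sr, ..., sr^8} = 0.

Solution. D_9 has order 2*9 = 18 with 6 conjugacy classes, hence 6 irreducibles. Sum of squared dims 1 + 1 + 4 + 4 + 4 + 4 = 18 = |G|. Linear characters come from the abelianisation; the 2-dimensional irreps have character r^k -> 2*cos(2*pi*j*k/9), reflections -> 0.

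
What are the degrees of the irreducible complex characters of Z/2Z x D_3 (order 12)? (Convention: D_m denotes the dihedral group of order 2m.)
Dimensions: 1, 1, 1, 1, 2, 2

Details: There are 6 irreducibles (= number of conjugacy classes). Their dimensions d_i satisfy sum d_i^2 = |G| = 12: 1 + 1 + 1 + 1 + 4 + 4 = 12. (For the product with Z/2Z: each of the 2 1-dim characters of Z/2Z tensors with each irrep of D_3, giving 2 copies of each D_3-dimension.)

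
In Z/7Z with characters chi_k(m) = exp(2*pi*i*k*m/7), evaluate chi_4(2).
chi_4(2) = zeta_7^8 = exp(2*I*pi/7)

chi_4(2) = zeta_7^(4*2) = zeta_7^8. Since zeta_7^7 = 1, this equals zeta_7^1 = exp(2*pi*i*1/7) = exp(2*I*pi/7).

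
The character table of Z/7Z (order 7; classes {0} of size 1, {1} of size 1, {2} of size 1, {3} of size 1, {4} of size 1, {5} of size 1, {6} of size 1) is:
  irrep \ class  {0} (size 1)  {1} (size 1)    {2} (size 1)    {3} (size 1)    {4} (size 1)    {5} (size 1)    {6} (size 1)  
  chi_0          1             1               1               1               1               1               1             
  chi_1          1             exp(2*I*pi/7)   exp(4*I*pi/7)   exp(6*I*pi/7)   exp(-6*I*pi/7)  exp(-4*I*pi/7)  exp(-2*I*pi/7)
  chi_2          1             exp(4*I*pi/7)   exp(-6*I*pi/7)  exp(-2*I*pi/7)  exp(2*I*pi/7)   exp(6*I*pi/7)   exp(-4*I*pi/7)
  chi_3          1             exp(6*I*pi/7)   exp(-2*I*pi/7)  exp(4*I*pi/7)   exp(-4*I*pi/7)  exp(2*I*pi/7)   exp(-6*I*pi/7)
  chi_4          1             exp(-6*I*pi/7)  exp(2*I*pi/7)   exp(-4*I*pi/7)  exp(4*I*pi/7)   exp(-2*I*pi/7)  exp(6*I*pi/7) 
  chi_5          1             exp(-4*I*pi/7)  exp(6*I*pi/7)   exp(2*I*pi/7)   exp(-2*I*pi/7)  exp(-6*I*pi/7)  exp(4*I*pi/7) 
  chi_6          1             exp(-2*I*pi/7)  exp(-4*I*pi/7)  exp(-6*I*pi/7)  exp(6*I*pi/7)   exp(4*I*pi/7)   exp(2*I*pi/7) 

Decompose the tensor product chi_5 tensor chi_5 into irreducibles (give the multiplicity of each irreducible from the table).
chi_5 tensor chi_5 = chi_3 (all other irreducibles have multiplicity 0).

Details: The character of a tensor product is the pointwise product (chi_5 * chi_5)(C) = chi_5(C) * chi_5(C):
  {0}: (1)*(1), {1}: (exp(-4*I*pi/7))*(exp(-4*I*pi/7)), {2}: (exp(6*I*pi/7))*(exp(6*I*pi/7)), {3}: (exp(2*I*pi/7))*(exp(2*I*pi/7)), {4}: (exp(-2*I*pi/7))*(exp(-2*I*pi/7)), {5}: (exp(-6*I*pi/7))*(exp(-6*I*pi/7)), {6}: (exp(4*I*pi/7))*(exp(4*I*pi/7))
so (chi_5 * chi_5) takes values
  {0} -> 1, {1} -> exp(6*I*pi/7), {2} -> exp(-2*I*pi/7), {3} -> exp(4*I*pi/7), {4} -> exp(-4*I*pi/7), {5} -> exp(2*I*pi/7), {6} -> exp(-6*I*pi/7).
Now take the inner product of this character with each irreducible chi from the table, <chi_5*chi_5, chi> = (1/7) sum_C |C| (chi_5*chi_5)(C) conj(chi(C)):
  <chi_5*chi_5, chi_0> = (1/7)[1*(1)*conj(1) + 1*(exp(6*I*pi/7))*conj(1) + 1*(exp(-2*I*pi/7))*conj(1) + 1*(exp(4*I*pi/7))*conj(1) + 1*(exp(-4*I*pi/7))*conj(1) + 1*(exp(2*I*pi/7))*conj(1) + 1*(exp(-6*I*pi/7))*conj(1)]
      = (1/7)[(1) + (exp(6*I*pi/7)) + (exp(-2*I*pi/7)) + (exp(4*I*pi/7)) + (exp(-4*I*pi/7)) + (exp(2*I*pi/7)) + (exp(-6*I*pi/7))] = 0/7 = 0
  <chi_5*chi_5, chi_1> = (1/7)[1*(1)*conj(1) + 1*(exp(6*I*pi/7))*conj(exp(2*I*pi/7)) + 1*(exp(-2*I*pi/7))*conj(exp(4*I*pi/7)) + 1*(exp(4*I*pi/7))*conj(exp(6*I*pi/7)) + 1*(exp(-4*I*pi/7))*conj(exp(-6*I*pi/7)) + 1*(exp(2*I*pi/7))*conj(exp(-4*I*pi/7)) + 1*(exp(-6*I*pi/7))*conj(exp(-2*I*pi/7))]
      = (1/7)[(1) + (exp(4*I*pi/7)) + (exp(-6*I*pi/7)) + (exp(-2*I*pi/7)) + (exp(2*I*pi/7)) + (exp(6*I*pi/7)) + (exp(-4*I*pi/7))] = 0/7 = 0
  <chi_5*chi_5, chi_2> = (1/7)[1*(1)*conj(1) + 1*(exp(6*I*pi/7))*conj(exp(4*I*pi/7)) + 1*(exp(-2*I*pi/7))*conj(exp(-6*I*pi/7)) + 1*(exp(4*I*pi/7))*conj(exp(-2*I*pi/7)) + 1*(exp(-4*I*pi/7))*conj(exp(2*I*pi/7)) + 1*(exp(2*I*pi/7))*conj(exp(6*I*pi/7)) + 1*(exp(-6*I*pi/7))*conj(exp(-4*I*pi/7))]
      = (1/7)[(1) + (exp(2*I*pi/7)) + (exp(4*I*pi/7)) + (exp(6*I*pi/7)) + (exp(-6*I*pi/7)) + (exp(-4*I*pi/7)) + (exp(-2*I*pi/7))] = 0/7 = 0
  <chi_5*chi_5, chi_3> = (1/7)[1*(1)*conj(1) + 1*(exp(6*I*pi/7))*conj(exp(6*I*pi/7)) + 1*(exp(-2*I*pi/7))*conj(exp(-2*I*pi/7)) + 1*(exp(4*I*pi/7))*conj(exp(4*I*pi/7)) + 1*(exp(-4*I*pi/7))*conj(exp(-4*I*pi/7)) + 1*(exp(2*I*pi/7))*conj(exp(2*I*pi/7)) + 1*(exp(-6*I*pi/7))*conj(exp(-6*I*pi/7))]
      = (1/7)[(1) + (1) + (1) + (1) + (1) + (1) + (1)] = 7/7 = 1
  <chi_5*chi_5, chi_4> = (1/7)[1*(1)*conj(1) + 1*(exp(6*I*pi/7))*conj(exp(-6*I*pi/7)) + 1*(exp(-2*I*pi/7))*conj(exp(2*I*pi/7)) + 1*(exp(4*I*pi/7))*conj(exp(-4*I*pi/7)) + 1*(exp(-4*I*pi/7))*conj(exp(4*I*pi/7)) + 1*(exp(2*I*pi/7))*conj(exp(-2*I*pi/7)) + 1*(exp(-6*I*pi/7))*conj(exp(6*I*pi/7))]
      = (1/7)[(1) + (exp(-2*I*pi/7)) + (exp(-4*I*pi/7)) + (exp(-6*I*pi/7)) + (exp(6*I*pi/7)) + (exp(4*I*pi/7)) + (exp(2*I*pi/7))] = 0/7 = 0
  <chi_5*chi_5, chi_5> = (1/7)[1*(1)*conj(1) + 1*(exp(6*I*pi/7))*conj(exp(-4*I*pi/7)) + 1*(exp(-2*I*pi/7))*conj(exp(6*I*pi/7)) + 1*(exp(4*I*pi/7))*conj(exp(2*I*pi/7)) + 1*(exp(-4*I*pi/7))*conj(exp(-2*I*pi/7)) + 1*(exp(2*I*pi/7))*conj(exp(-6*I*pi/7)) + 1*(exp(-6*I*pi/7))*conj(exp(4*I*pi/7))]
      = (1/7)[(1) + (exp(-4*I*pi/7)) + (exp(6*I*pi/7)) + (exp(2*I*pi/7)) + (exp(-2*I*pi/7)) + (exp(-6*I*pi/7)) + (exp(4*I*pi/7))] = 0/7 = 0
  <chi_5*chi_5, chi_6> = (1/7)[1*(1)*conj(1) + 1*(exp(6*I*pi/7))*conj(exp(-2*I*pi/7)) + 1*(exp(-2*I*pi/7))*conj(exp(-4*I*pi/7)) + 1*(exp(4*I*pi/7))*conj(exp(-6*I*pi/7)) + 1*(exp(-4*I*pi/7))*conj(exp(6*I*pi/7)) + 1*(exp(2*I*pi/7))*conj(exp(4*I*pi/7)) + 1*(exp(-6*I*pi/7))*conj(exp(2*I*pi/7))]
      = (1/7)[(1) + (exp(-6*I*pi/7)) + (exp(2*I*pi/7)) + (exp(-4*I*pi/7)) + (exp(4*I*pi/7)) + (exp(-2*I*pi/7)) + (exp(6*I*pi/7))] = 0/7 = 0
(Exp terms are combined using exp(i*s)*conj(exp(i*t)) = exp(i*(s-t)), and sums of them are collapsed using the identity that for every m > 1 the m distinct m-th roots of unity sum to 0, e.g. 1 + exp(2*I*pi/3) + exp(-2*I*pi/3) = 0.)
Hence the multiplicities are chi_3: 1. Dimension check: dim(chi_5)*dim(chi_5) = 1*1 = 1 and sum (mult * dim) = 1*1 = 1.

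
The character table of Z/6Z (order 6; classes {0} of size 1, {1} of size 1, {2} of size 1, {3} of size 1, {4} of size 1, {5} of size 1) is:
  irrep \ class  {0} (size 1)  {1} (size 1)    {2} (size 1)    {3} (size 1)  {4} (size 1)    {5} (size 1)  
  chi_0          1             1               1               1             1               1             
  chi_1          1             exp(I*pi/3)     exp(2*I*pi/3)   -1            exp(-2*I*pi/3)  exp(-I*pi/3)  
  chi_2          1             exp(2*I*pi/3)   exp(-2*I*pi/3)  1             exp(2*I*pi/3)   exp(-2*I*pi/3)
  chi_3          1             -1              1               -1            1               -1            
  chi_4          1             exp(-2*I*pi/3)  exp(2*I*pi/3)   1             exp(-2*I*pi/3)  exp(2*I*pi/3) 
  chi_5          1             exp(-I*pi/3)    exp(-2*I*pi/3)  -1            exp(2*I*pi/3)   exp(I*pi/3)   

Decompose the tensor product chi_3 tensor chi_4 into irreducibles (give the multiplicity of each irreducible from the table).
chi_3 tensor chi_4 = chi_1 (all other irreducibles have multiplicity 0).

Proof sketch: The character of a tensor product is the pointwise product (chi_3 * chi_4)(C) = chi_3(C) * chi_4(C):
  {0}: (1)*(1), {1}: (-1)*(exp(-2*I*pi/3)), {2}: (1)*(exp(2*I*pi/3)), {3}: (-1)*(1), {4}: (1)*(exp(-2*I*pi/3)), {5}: (-1)*(exp(2*I*pi/3))
so (chi_3 * chi_4) takes values
  {0} -> 1, {1} -> -exp(-2*I*pi/3), {2} -> exp(2*I*pi/3), {3} -> -1, {4} -> exp(-2*I*pi/3), {5} -> -exp(2*I*pi/3).
Now take the inner product of this character with each irreducible chi from the table, <chi_3*chi_4, chi> = (1/6) sum_C |C| (chi_3*chi_4)(C) conj(chi(C)):
  <chi_3*chi_4, chi_0> = (1/6)[1*(1)*conj(1) + 1*(-exp(-2*I*pi/3))*conj(1) + 1*(exp(2*I*pi/3))*conj(1) + 1*(-1)*conj(1) + 1*(exp(-2*I*pi/3))*conj(1) + 1*(-exp(2*I*pi/3))*conj(1)]
      = (1/6)[(1) + (-exp(-2*I*pi/3)) + (exp(2*I*pi/3)) + (-1) + (exp(-2*I*pi/3)) + (-exp(2*I*pi/3))] = 0/6 = 0
  <chi_3*chi_4, chi_1> = (1/6)[1*(1)*conj(1) + 1*(-exp(-2*I*pi/3))*conj(exp(I*pi/3)) + 1*(exp(2*I*pi/3))*conj(exp(2*I*pi/3)) + 1*(-1)*conj(-1) + 1*(exp(-2*I*pi/3))*conj(exp(-2*I*pi/3)) + 1*(-exp(2*I*pi/3))*conj(exp(-I*pi/3))]
      = (1/6)[(1) + (1) + (1) + (1) + (1) + (1)] = 6/6 = 1
  <chi_3*chi_4, chi_2> = (1/6)[1*(1)*conj(1) + 1*(-exp(-2*I*pi/3))*conj(exp(2*I*pi/3)) + 1*(exp(2*I*pi/3))*conj(exp(-2*I*pi/3)) + 1*(-1)*conj(1) + 1*(exp(-2*I*pi/3))*conj(exp(2*I*pi/3)) + 1*(-exp(2*I*pi/3))*conj(exp(-2*I*pi/3))]
      = (1/6)[(1) + (-exp(2*I*pi/3)) + (exp(-2*I*pi/3)) + (-1) + (exp(2*I*pi/3)) + (-exp(-2*I*pi/3))] = 0/6 = 0
  <chi_3*chi_4, chi_3> = (1/6)[1*(1)*conj(1) + 1*(-exp(-2*I*pi/3))*conj(-1) + 1*(exp(2*I*pi/3))*conj(1) + 1*(-1)*conj(-1) + 1*(exp(-2*I*pi/3))*conj(1) + 1*(-exp(2*I*pi/3))*conj(-1)]
      = (1/6)[(1) + (exp(-2*I*pi/3)) + (exp(2*I*pi/3)) + (1) + (exp(-2*I*pi/3)) + (exp(2*I*pi/3))] = 0/6 = 0
  <chi_3*chi_4, chi_4> = (1/6)[1*(1)*conj(1) + 1*(-exp(-2*I*pi/3))*conj(exp(-2*I*pi/3)) + 1*(exp(2*I*pi/3))*conj(exp(2*I*pi/3)) + 1*(-1)*conj(1) + 1*(exp(-2*I*pi/3))*conj(exp(-2*I*pi/3)) + 1*(-exp(2*I*pi/3))*conj(exp(2*I*pi/3))]
      = (1/6)[(1) + (-1) + (1) + (-1) + (1) + (-1)] = 0/6 = 0
  <chi_3*chi_4, chi_5> = (1/6)[1*(1)*conj(1) + 1*(-exp(-2*I*pi/3))*conj(exp(-I*pi/3)) + 1*(exp(2*I*pi/3))*conj(exp(-2*I*pi/3)) + 1*(-1)*conj(-1) + 1*(exp(-2*I*pi/3))*conj(exp(2*I*pi/3)) + 1*(-exp(2*I*pi/3))*conj(exp(I*pi/3))]
      = (1/6)[(1) + (-exp(-I*pi/3)) + (exp(-2*I*pi/3)) + (1) + (exp(2*I*pi/3)) + (-exp(I*pi/3))] = 0/6 = 0
(Exp terms are combined using exp(i*s)*conj(exp(i*t)) = exp(i*(s-t)), and sums of them are collapsed using the identity that for every m > 1 the m distinct m-th roots of unity sum to 0, e.g. 1 + exp(2*I*pi/3) + exp(-2*I*pi/3) = 0.)
Hence the multiplicities are chi_1: 1. Dimension check: dim(chi_3)*dim(chi_4) = 1*1 = 1 and sum (mult * dim) = 1*1 = 1.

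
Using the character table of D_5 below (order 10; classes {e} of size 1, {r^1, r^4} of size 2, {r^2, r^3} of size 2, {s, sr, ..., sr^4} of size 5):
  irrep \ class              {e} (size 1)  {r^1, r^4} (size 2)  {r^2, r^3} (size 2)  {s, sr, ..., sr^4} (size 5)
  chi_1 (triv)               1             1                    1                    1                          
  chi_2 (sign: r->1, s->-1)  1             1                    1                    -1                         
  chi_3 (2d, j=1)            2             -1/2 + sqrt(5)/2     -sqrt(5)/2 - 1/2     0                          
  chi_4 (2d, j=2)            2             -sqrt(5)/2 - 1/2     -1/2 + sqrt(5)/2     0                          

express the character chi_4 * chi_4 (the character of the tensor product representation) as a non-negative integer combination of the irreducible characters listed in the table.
chi_4 tensor chi_4 = chi_1 + chi_2 + chi_3 (all other irreducibles have multiplicity 0).

Details: The character of a tensor product is the pointwise product (chi_4 * chi_4)(C) = chi_4(C) * chi_4(C):
  {e}: (2)*(2), {r^1, r^4}: (-sqrt(5)/2 - 1/2)*(-sqrt(5)/2 - 1/2), {r^2, r^3}: (-1/2 + sqrt(5)/2)*(-1/2 + sqrt(5)/2), {s, sr, ..., sr^4}: (0)*(0)
so (chi_4 * chi_4) takes values
  {e} -> 4, {r^1, r^4} -> sqrt(5)/2 + 3/2, {r^2, r^3} -> 3/2 - sqrt(5)/2, {s, sr, ..., sr^4} -> 0.
Now take the inner product of this character with each irreducible chi from the table, <chi_4*chi_4, chi> = (1/10) sum_C |C| (chi_4*chi_4)(C) conj(chi(C)):
  <chi_4*chi_4, chi_1> = (1/10)[1*(4)*conj(1) + 2*(sqrt(5)/2 + 3/2)*conj(1) + 2*(3/2 - sqrt(5)/2)*conj(1) + 5*(0)*conj(1)]
      = (1/10)[(4) + (sqrt(5) + 3) + (3 - sqrt(5)) + (0)] = 10/10 = 1
  <chi_4*chi_4, chi_2> = (1/10)[1*(4)*conj(1) + 2*(sqrt(5)/2 + 3/2)*conj(1) + 2*(3/2 - sqrt(5)/2)*conj(1) + 5*(0)*conj(-1)]
      = (1/10)[(4) + (sqrt(5) + 3) + (3 - sqrt(5)) + (0)] = 10/10 = 1
  <chi_4*chi_4, chi_3> = (1/10)[1*(4)*conj(2) + 2*(sqrt(5)/2 + 3/2)*conj(-1/2 + sqrt(5)/2) + 2*(3/2 - sqrt(5)/2)*conj(-sqrt(5)/2 - 1/2) + 5*(0)*conj(0)]
      = (1/10)[(8) + (1 + sqrt(5)) + (1 - sqrt(5)) + (0)] = 10/10 = 1
  <chi_4*chi_4, chi_4> = (1/10)[1*(4)*conj(2) + 2*(sqrt(5)/2 + 3/2)*conj(-sqrt(5)/2 - 1/2) + 2*(3/2 - sqrt(5)/2)*conj(-1/2 + sqrt(5)/2) + 5*(0)*conj(0)]
      = (1/10)[(8) + (-2*sqrt(5) - 4) + (-4 + 2*sqrt(5)) + (0)] = 0/10 = 0
Hence the multiplicities are chi_1: 1, chi_2: 1, chi_3: 1. Dimension check: dim(chi_4)*dim(chi_4) = 2*2 = 4 and sum (mult * dim) = 1*1 + 1*1 + 1*2 = 4.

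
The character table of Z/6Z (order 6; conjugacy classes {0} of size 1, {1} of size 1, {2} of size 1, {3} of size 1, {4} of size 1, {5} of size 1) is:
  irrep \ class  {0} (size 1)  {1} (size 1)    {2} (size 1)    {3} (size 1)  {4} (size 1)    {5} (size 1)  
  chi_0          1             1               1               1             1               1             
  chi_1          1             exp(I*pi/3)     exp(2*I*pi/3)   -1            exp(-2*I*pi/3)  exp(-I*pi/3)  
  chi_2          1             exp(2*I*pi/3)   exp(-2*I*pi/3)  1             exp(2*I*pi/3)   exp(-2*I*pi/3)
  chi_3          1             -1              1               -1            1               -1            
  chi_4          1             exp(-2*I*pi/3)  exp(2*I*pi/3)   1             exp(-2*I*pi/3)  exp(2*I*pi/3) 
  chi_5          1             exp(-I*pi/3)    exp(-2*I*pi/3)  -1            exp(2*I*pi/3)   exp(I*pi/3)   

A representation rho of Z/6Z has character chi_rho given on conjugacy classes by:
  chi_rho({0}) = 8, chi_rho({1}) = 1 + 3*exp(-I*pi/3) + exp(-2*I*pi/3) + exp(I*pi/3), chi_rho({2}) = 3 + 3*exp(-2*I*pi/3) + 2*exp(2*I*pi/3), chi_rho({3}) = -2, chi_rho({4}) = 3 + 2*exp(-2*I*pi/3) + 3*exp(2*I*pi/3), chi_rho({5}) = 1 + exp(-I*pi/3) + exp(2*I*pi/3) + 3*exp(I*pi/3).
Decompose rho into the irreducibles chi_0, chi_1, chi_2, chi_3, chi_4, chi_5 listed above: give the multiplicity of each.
Multiplicities: chi_0: 2, chi_1: 1, chi_2: 0, chi_3: 1, chi_4: 1, chi_5: 3.

Why: Use <chi_rho, chi> = (1/|G|) sum_C |C| * chi_rho(C) * conj(chi(C)) with |G| = 6 for each irreducible chi in the table:
  <chi_rho, chi_0> = (1/6)[1*(8)*conj(1) + 1*(1 + 3*exp(-I*pi/3) + exp(-2*I*pi/3) + exp(I*pi/3))*conj(1) + 1*(3 + 3*exp(-2*I*pi/3) + 2*exp(2*I*pi/3))*conj(1) + 1*(-2)*conj(1) + 1*(3 + 2*exp(-2*I*pi/3) + 3*exp(2*I*pi/3))*conj(1) + 1*(1 + exp(-I*pi/3) + exp(2*I*pi/3) + 3*exp(I*pi/3))*conj(1)]
      = (1/6)[(8) + (1 + 3*exp(-I*pi/3) + exp(-2*I*pi/3) + exp(I*pi/3)) + (3 + 3*exp(-2*I*pi/3) + 2*exp(2*I*pi/3)) + (-2) + (3 + 2*exp(-2*I*pi/3) + 3*exp(2*I*pi/3)) + (1 + exp(-I*pi/3) + exp(2*I*pi/3) + 3*exp(I*pi/3))] = 12/6 = 2
  <chi_rho, chi_1> = (1/6)[1*(8)*conj(1) + 1*(1 + 3*exp(-I*pi/3) + exp(-2*I*pi/3) + exp(I*pi/3))*conj(exp(I*pi/3)) + 1*(3 + 3*exp(-2*I*pi/3) + 2*exp(2*I*pi/3))*conj(exp(2*I*pi/3)) + 1*(-2)*conj(-1) + 1*(3 + 2*exp(-2*I*pi/3) + 3*exp(2*I*pi/3))*conj(exp(-2*I*pi/3)) + 1*(1 + exp(-I*pi/3) + exp(2*I*pi/3) + 3*exp(I*pi/3))*conj(exp(-I*pi/3))]
      = (1/6)[(8) + (3*exp(-2*I*pi/3) + exp(-I*pi/3)) + (-1) + (2) + (-1) + (exp(I*pi/3) + 3*exp(2*I*pi/3))] = 6/6 = 1
  <chi_rho, chi_2> = (1/6)[1*(8)*conj(1) + 1*(1 + 3*exp(-I*pi/3) + exp(-2*I*pi/3) + exp(I*pi/3))*conj(exp(2*I*pi/3)) + 1*(3 + 3*exp(-2*I*pi/3) + 2*exp(2*I*pi/3))*conj(exp(-2*I*pi/3)) + 1*(-2)*conj(1) + 1*(3 + 2*exp(-2*I*pi/3) + 3*exp(2*I*pi/3))*conj(exp(2*I*pi/3)) + 1*(1 + exp(-I*pi/3) + exp(2*I*pi/3) + 3*exp(I*pi/3))*conj(exp(-2*I*pi/3))]
      = (1/6)[(8) + (-3 + exp(-2*I*pi/3) + exp(-I*pi/3) + exp(2*I*pi/3)) + (3 + 2*exp(-2*I*pi/3) + 3*exp(2*I*pi/3)) + (-2) + (3 + 3*exp(-2*I*pi/3) + 2*exp(2*I*pi/3)) + (-3 + exp(-2*I*pi/3) + exp(2*I*pi/3) + exp(I*pi/3))] = 0/6 = 0
  <chi_rho, chi_3> = (1/6)[1*(8)*conj(1) + 1*(1 + 3*exp(-I*pi/3) + exp(-2*I*pi/3) + exp(I*pi/3))*conj(-1) + 1*(3 + 3*exp(-2*I*pi/3) + 2*exp(2*I*pi/3))*conj(1) + 1*(-2)*conj(-1) + 1*(3 + 2*exp(-2*I*pi/3) + 3*exp(2*I*pi/3))*conj(1) + 1*(1 + exp(-I*pi/3) + exp(2*I*pi/3) + 3*exp(I*pi/3))*conj(-1)]
      = (1/6)[(8) + (-1 - exp(I*pi/3) - exp(-2*I*pi/3) - 3*exp(-I*pi/3)) + (3 + 3*exp(-2*I*pi/3) + 2*exp(2*I*pi/3)) + (2) + (3 + 2*exp(-2*I*pi/3) + 3*exp(2*I*pi/3)) + (-1 - 3*exp(I*pi/3) - exp(2*I*pi/3) - exp(-I*pi/3))] = 6/6 = 1
  <chi_rho, chi_4> = (1/6)[1*(8)*conj(1) + 1*(1 + 3*exp(-I*pi/3) + exp(-2*I*pi/3) + exp(I*pi/3))*conj(exp(-2*I*pi/3)) + 1*(3 + 3*exp(-2*I*pi/3) + 2*exp(2*I*pi/3))*conj(exp(2*I*pi/3)) + 1*(-2)*conj(1) + 1*(3 + 2*exp(-2*I*pi/3) + 3*exp(2*I*pi/3))*conj(exp(-2*I*pi/3)) + 1*(1 + exp(-I*pi/3) + exp(2*I*pi/3) + 3*exp(I*pi/3))*conj(exp(2*I*pi/3))]
      = (1/6)[(8) + (exp(2*I*pi/3) + 3*exp(I*pi/3)) + (-1) + (-2) + (-1) + (3*exp(-I*pi/3) + exp(-2*I*pi/3))] = 6/6 = 1
  <chi_rho, chi_5> = (1/6)[1*(8)*conj(1) + 1*(1 + 3*exp(-I*pi/3) + exp(-2*I*pi/3) + exp(I*pi/3))*conj(exp(-I*pi/3)) + 1*(3 + 3*exp(-2*I*pi/3) + 2*exp(2*I*pi/3))*conj(exp(-2*I*pi/3)) + 1*(-2)*conj(-1) + 1*(3 + 2*exp(-2*I*pi/3) + 3*exp(2*I*pi/3))*conj(exp(2*I*pi/3)) + 1*(1 + exp(-I*pi/3) + exp(2*I*pi/3) + 3*exp(I*pi/3))*conj(exp(I*pi/3))]
      = (1/6)[(8) + (3 + exp(-I*pi/3) + exp(2*I*pi/3) + exp(I*pi/3)) + (3 + 2*exp(-2*I*pi/3) + 3*exp(2*I*pi/3)) + (2) + (3 + 3*exp(-2*I*pi/3) + 2*exp(2*I*pi/3)) + (3 + exp(-2*I*pi/3) + exp(-I*pi/3) + exp(I*pi/3))] = 18/6 = 3
(Exp terms are combined using exp(i*s)*conj(exp(i*t)) = exp(i*(s-t)), and sums of them are collapsed using the identity that for every m > 1 the m distinct m-th roots of unity sum to 0, e.g. 1 + exp(2*I*pi/3) + exp(-2*I*pi/3) = 0.)
Dimension check: dim(rho) = sum (mult * dim) = 2*1 + 1*1 + 0*1 + 1*1 + 1*1 + 3*1 = 8 = chi_rho(e) = 8.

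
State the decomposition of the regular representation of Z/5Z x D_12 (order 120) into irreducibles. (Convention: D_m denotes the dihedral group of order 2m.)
Each irreducible V_i of dimension d_i appears with multiplicity d_i, i.e. rho_reg = (direct sum over all irreducibles V_i) d_i V_i. The irreducible dimensions for Z/5Z x D_12 are 1, 1, 1, 1, 1, 1, 1, 1, 1, 1, 1, 1, 1, 1, 1, 1, 1, 1, 1, 1, 2, 2, 2, 2, 2, 2, 2, 2, 2, 2, 2, 2, 2, 2, 2, 2, 2, 2, 2, 2, 2, 2, 2, 2, 2: 20 irreducibles of dimension 1, each with multiplicity 1; 25 irreducibles of dimension 2, each with multiplicity 2. Total dimension 20*1*1 + 25*2*2 = 120 = |G|.

Justification: General theorem: in the regular representation of a finite group G, each irreducible appears with multiplicity equal to its dimension. Check: dim(rho_reg) = sum d_i^2 = 1 + 1 + 1 + 1 + 1 + 1 + 1 + 1 + 1 + 1 + 1 + 1 + 1 + 1 + 1 + 1 + 1 + 1 + 1 + 1 + 4 + 4 + 4 + 4 + 4 + 4 + 4 + 4 + 4 + 4 + 4 + 4 + 4 + 4 + 4 + 4 + 4 + 4 + 4 + 4 + 4 + 4 + 4 + 4 + 4 = 120 = |G|.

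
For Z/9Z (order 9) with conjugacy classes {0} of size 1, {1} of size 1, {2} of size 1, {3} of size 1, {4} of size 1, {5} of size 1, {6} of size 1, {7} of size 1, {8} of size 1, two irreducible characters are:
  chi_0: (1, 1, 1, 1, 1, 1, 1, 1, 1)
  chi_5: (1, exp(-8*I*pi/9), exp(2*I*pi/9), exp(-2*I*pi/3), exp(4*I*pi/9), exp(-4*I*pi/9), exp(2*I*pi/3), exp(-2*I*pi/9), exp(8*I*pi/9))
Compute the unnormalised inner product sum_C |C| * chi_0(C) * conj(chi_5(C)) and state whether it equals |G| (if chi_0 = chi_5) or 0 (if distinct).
Sum = 0; so <chi_0, chi_5> = 0 (distinct irreducibles are orthogonal).

Why: Compute term by term over conjugacy classes (|C| * chi_0(C) * conj(chi_5(C))):
  1*(1)*conj(1) + 1*(1)*conj(exp(-8*I*pi/9)) + 1*(1)*conj(exp(2*I*pi/9)) + 1*(1)*conj(exp(-2*I*pi/3)) + 1*(1)*conj(exp(4*I*pi/9)) + 1*(1)*conj(exp(-4*I*pi/9)) + 1*(1)*conj(exp(2*I*pi/3)) + 1*(1)*conj(exp(-2*I*pi/9)) + 1*(1)*conj(exp(8*I*pi/9))
  = (1) + (exp(8*I*pi/9)) + (exp(-2*I*pi/9)) + (exp(2*I*pi/3)) + (exp(-4*I*pi/9)) + (exp(4*I*pi/9)) + (exp(-2*I*pi/3)) + (exp(2*I*pi/9)) + (exp(-8*I*pi/9))
  = 0.
(Exp terms are combined using exp(i*s)*conj(exp(i*t)) = exp(i*(s-t)), and sums of them are collapsed using the identity that for every m > 1 the m distinct m-th roots of unity sum to 0, e.g. 1 + exp(2*I*pi/3) + exp(-2*I*pi/3) = 0.)
Dividing by |G| = 9 gives 0/9 = 0, matching the row-orthogonality relation <chi_0, chi_5> = [chi_0 = chi_5].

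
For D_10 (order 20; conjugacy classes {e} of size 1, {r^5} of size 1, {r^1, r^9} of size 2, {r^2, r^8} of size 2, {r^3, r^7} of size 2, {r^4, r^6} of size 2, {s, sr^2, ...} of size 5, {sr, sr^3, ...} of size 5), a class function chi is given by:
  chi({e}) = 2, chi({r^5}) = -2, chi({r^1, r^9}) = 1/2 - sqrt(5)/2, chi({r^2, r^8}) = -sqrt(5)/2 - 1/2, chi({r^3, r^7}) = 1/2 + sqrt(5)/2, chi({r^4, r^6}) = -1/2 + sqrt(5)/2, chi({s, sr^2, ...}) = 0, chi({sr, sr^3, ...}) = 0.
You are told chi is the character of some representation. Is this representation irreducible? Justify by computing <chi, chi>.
Irreducible: <chi, chi> = 1.

Working: <chi, chi> = (1/|G|) sum_C |C| * |chi(C)|^2 = (1/20)[1*|2|^2 + 1*|-2|^2 + 2*|1/2 - sqrt(5)/2|^2 + 2*|-sqrt(5)/2 - 1/2|^2 + 2*|1/2 + sqrt(5)/2|^2 + 2*|-1/2 + sqrt(5)/2|^2 + 5*|0|^2 + 5*|0|^2]
  = (1/20)[(4) + (4) + (3 - sqrt(5)) + (sqrt(5) + 3) + (sqrt(5) + 3) + (3 - sqrt(5)) + (0) + (0)] = 20/20 = 1.
A character is irreducible iff <chi, chi> = 1, so this representation is irreducible.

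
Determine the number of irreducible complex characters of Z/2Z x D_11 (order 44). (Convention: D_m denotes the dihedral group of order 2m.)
14

Working: The number of irreducible complex representations of a finite group equals its number of conjugacy classes. For a direct product, #classes(G x H) = #classes(G) * #classes(H). Z/2Z has 2 classes (abelian), D_11 has 7 classes, so 2 * 7 = 14, so Z/2Z x D_11 (order 44) has exactly 14 irreducible complex representations.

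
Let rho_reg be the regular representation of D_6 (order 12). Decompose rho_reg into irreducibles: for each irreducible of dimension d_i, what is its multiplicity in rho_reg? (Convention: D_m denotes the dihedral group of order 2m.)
Each irreducible V_i of dimension d_i appears with multiplicity d_i, i.e. rho_reg = (direct sum over all irreducibles V_i) d_i V_i. The irreducible dimensions for D_6 are 1, 1, 1, 1, 2, 2: 4 irreducibles of dimension 1, each with multiplicity 1; 2 irreducibles of dimension 2, each with multiplicity 2. Total dimension 4*1*1 + 2*2*2 = 12 = |G|.

Argument: General theorem: in the regular representation of a finite group G, each irreducible appears with multiplicity equal to its dimension. Check: dim(rho_reg) = sum d_i^2 = 1 + 1 + 1 + 1 + 4 + 4 = 12 = |G|.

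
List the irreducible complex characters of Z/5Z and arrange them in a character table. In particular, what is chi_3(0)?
Character table of Z/5Z (irreps indexed chi_0,...,chi_4 with chi_k(m) = zeta_5^(k*m), zeta_5 = exp(2*pi*i/5)):
  irrep \ class  {0} (size 1)  {1} (size 1)    {2} (size 1)    {3} (size 1)    {4} (size 1)  
  chi_0          1             1               1               1               1             
  chi_1          1             exp(2*I*pi/5)   exp(4*I*pi/5)   exp(-4*I*pi/5)  exp(-2*I*pi/5)
  chi_2          1             exp(4*I*pi/5)   exp(-2*I*pi/5)  exp(2*I*pi/5)   exp(-4*I*pi/5)
  chi_3          1             exp(-4*I*pi/5)  exp(2*I*pi/5)   exp(-2*I*pi/5)  exp(4*I*pi/5) 
  chi_4          1             exp(-2*I*pi/5)  exp(-4*I*pi/5)  exp(4*I*pi/5)   exp(2*I*pi/5) 

Spot check: chi_3(0) = zeta_5^(3*0) = zeta_5^0 = 1.

Proof sketch: Z/5Z is abelian, so all 5 irreducible complex representations are 1-dimensional. They are given by chi_k(m) = zeta_5^(k*m) for k = 0,...,4. Row orthogonality: sum_m chi_k(m) conj(chi_l(m)) = 5 * [k = l].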